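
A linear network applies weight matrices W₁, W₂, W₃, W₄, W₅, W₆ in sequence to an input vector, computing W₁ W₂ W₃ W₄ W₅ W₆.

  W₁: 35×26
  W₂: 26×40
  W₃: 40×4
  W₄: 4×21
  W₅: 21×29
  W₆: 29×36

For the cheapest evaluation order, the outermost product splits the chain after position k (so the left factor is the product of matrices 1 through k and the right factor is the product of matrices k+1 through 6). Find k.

3

Adjacent pairs: W₁W₂ = 35·26·40 = 36400; W₂W₃ = 26·40·4 = 4160; W₃W₄ = 40·4·21 = 3360; W₄W₅ = 4·21·29 = 2436; W₅W₆ = 21·29·36 = 21924.
Length 3: W₁..W₃: k=1: 0+4160+35·26·4=7800; k=2: 36400+0+35·40·4=42000 → min 7800 | W₂..W₄: k=2: 0+3360+26·40·21=25200; k=3: 4160+0+26·4·21=6344 → min 6344 | W₃..W₅: k=3: 0+2436+40·4·29=7076; k=4: 3360+0+40·21·29=27720 → min 7076 | W₄..W₆: k=4: 0+21924+4·21·36=24948; k=5: 2436+0+4·29·36=6612 → min 6612.
Length 4: W₁..W₄: k=1: 0+6344+35·26·21=25454; k=2: 36400+3360+35·40·21=69160; k=3: 7800+0+35·4·21=10740 → min 10740 | W₂..W₅: k=2: 0+7076+26·40·29=37236; k=3: 4160+2436+26·4·29=9612; k=4: 6344+0+26·21·29=22178 → min 9612 | W₃..W₆: k=3: 0+6612+40·4·36=12372; k=4: 3360+21924+40·21·36=55524; k=5: 7076+0+40·29·36=48836 → min 12372.
Length 5: W₁..W₅: k=1: 0+9612+35·26·29=36002; k=2: 36400+7076+35·40·29=84076; k=3: 7800+2436+35·4·29=14296; k=4: 10740+0+35·21·29=32055 → min 14296 | W₂..W₆: k=2: 0+12372+26·40·36=49812; k=3: 4160+6612+26·4·36=14516; k=4: 6344+21924+26·21·36=47924; k=5: 9612+0+26·29·36=36756 → min 14516.
Top-level splits: k=1: (W₁..W₁)·(W₂..W₆) → 0+14516+35·26·36 = 47276; k=2: (W₁..W₂)·(W₃..W₆) → 36400+12372+35·40·36 = 99172; k=3: (W₁..W₃)·(W₄..W₆) → 7800+6612+35·4·36 = 19452; k=4: (W₁..W₄)·(W₅..W₆) → 10740+21924+35·21·36 = 59124; k=5: (W₁..W₅)·(W₆..W₆) → 14296+0+35·29·36 = 50836.
Best split is after W₃, i.e. k = 3.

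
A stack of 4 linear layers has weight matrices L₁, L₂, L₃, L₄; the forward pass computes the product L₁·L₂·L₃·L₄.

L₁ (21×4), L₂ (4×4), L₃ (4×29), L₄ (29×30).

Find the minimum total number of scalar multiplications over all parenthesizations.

Adjacent pairs: L₁L₂ = 21·4·4 = 336; L₂L₃ = 4·4·29 = 464; L₃L₄ = 4·29·30 = 3480.
Length 3: L₁..L₃: k=1: 0+464+21·4·29=2900; k=2: 336+0+21·4·29=2772 → min 2772 | L₂..L₄: k=2: 0+3480+4·4·30=3960; k=3: 464+0+4·29·30=3944 → min 3944.
Length 4: L₁..L₄: k=1: 0+3944+21·4·30=6464; k=2: 336+3480+21·4·30=6336; k=3: 2772+0+21·29·30=21042 → min 6336.
Optimal order: ((L₁·L₂)·(L₃·L₄)) with cost 6336.

6336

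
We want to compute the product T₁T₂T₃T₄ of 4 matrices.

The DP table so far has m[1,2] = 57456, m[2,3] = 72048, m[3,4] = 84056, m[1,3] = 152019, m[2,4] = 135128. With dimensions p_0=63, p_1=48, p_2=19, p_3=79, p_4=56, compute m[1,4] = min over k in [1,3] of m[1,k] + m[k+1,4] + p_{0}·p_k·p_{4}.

m[1,4] = min over k∈[1,3] of m[1,k]+m[k+1,4]+p_{0}·p_k·p_{4}.
k=1: 0 + 135128 + 63·48·56 = 304472; k=2: 57456 + 84056 + 63·19·56 = 208544; k=3: 152019 + 0 + 63·79·56 = 430731.
Minimum: 208544 at k=2.

208544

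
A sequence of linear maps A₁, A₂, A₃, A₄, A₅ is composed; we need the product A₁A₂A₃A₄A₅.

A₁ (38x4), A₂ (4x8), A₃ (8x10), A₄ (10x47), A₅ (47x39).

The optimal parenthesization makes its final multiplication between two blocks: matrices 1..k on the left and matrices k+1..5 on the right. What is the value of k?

1

Adjacent pairs: A₁A₂ = 38·4·8 = 1216; A₂A₃ = 4·8·10 = 320; A₃A₄ = 8·10·47 = 3760; A₄A₅ = 10·47·39 = 18330.
Length 3: A₁..A₃: k=1: 0+320+38·4·10=1840; k=2: 1216+0+38·8·10=4256 → min 1840 | A₂..A₄: k=2: 0+3760+4·8·47=5264; k=3: 320+0+4·10·47=2200 → min 2200 | A₃..A₅: k=3: 0+18330+8·10·39=21450; k=4: 3760+0+8·47·39=18424 → min 18424.
Length 4: A₁..A₄: k=1: 0+2200+38·4·47=9344; k=2: 1216+3760+38·8·47=19264; k=3: 1840+0+38·10·47=19700 → min 9344 | A₂..A₅: k=2: 0+18424+4·8·39=19672; k=3: 320+18330+4·10·39=20210; k=4: 2200+0+4·47·39=9532 → min 9532.
Top-level splits: k=1: (A₁..A₁)·(A₂..A₅) → 0+9532+38·4·39 = 15460; k=2: (A₁..A₂)·(A₃..A₅) → 1216+18424+38·8·39 = 31496; k=3: (A₁..A₃)·(A₄..A₅) → 1840+18330+38·10·39 = 34990; k=4: (A₁..A₄)·(A₅..A₅) → 9344+0+38·47·39 = 78998.
Best split is after A₁, i.e. k = 1.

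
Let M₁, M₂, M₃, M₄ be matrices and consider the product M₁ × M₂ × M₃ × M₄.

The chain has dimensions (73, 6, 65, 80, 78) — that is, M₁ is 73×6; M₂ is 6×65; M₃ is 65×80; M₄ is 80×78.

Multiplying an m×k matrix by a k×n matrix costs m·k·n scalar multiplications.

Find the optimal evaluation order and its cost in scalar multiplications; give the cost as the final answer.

102804

Adjacent pairs: M₁M₂ = 73·6·65 = 28470; M₂M₃ = 6·65·80 = 31200; M₃M₄ = 65·80·78 = 405600.
Length 3: M₁..M₃: k=1: 0+31200+73·6·80=66240; k=2: 28470+0+73·65·80=408070 → min 66240 | M₂..M₄: k=2: 0+405600+6·65·78=436020; k=3: 31200+0+6·80·78=68640 → min 68640.
Length 4: M₁..M₄: k=1: 0+68640+73·6·78=102804; k=2: 28470+405600+73·65·78=804180; k=3: 66240+0+73·80·78=521760 → min 102804.
Optimal parenthesization: (M₁ × ((M₂ × M₃) × M₄)) with cost 102804.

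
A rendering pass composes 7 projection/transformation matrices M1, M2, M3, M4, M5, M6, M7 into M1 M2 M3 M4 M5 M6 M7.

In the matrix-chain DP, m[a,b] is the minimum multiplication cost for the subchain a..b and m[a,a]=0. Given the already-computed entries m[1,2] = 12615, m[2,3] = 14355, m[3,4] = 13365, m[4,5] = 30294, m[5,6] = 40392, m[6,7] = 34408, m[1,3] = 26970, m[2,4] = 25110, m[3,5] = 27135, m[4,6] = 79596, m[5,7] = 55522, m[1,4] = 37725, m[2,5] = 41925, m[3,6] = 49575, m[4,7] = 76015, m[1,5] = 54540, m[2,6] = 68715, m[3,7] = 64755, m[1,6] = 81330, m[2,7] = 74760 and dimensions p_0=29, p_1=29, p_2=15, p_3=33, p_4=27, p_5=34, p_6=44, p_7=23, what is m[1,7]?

m[1,7] = min over k∈[1,6] of m[1,k]+m[k+1,7]+p_{0}·p_k·p_{7}.
k=1: 0 + 74760 + 29·29·23 = 94103; k=2: 12615 + 64755 + 29·15·23 = 87375; k=3: 26970 + 76015 + 29·33·23 = 124996; k=4: 37725 + 55522 + 29·27·23 = 111256; k=5: 54540 + 34408 + 29·34·23 = 111626; k=6: 81330 + 0 + 29·44·23 = 110678.
Minimum: 87375 at k=2.

87375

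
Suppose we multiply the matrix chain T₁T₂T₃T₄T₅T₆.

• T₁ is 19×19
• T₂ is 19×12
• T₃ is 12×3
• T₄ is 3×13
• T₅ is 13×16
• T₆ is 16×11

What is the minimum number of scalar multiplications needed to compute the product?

Adjacent pairs: T₁T₂ = 19·19·12 = 4332; T₂T₃ = 19·12·3 = 684; T₃T₄ = 12·3·13 = 468; T₄T₅ = 3·13·16 = 624; T₅T₆ = 13·16·11 = 2288.
Length 3: T₁..T₃: k=1: 0+684+19·19·3=1767; k=2: 4332+0+19·12·3=5016 → min 1767 | T₂..T₄: k=2: 0+468+19·12·13=3432; k=3: 684+0+19·3·13=1425 → min 1425 | T₃..T₅: k=3: 0+624+12·3·16=1200; k=4: 468+0+12·13·16=2964 → min 1200 | T₄..T₆: k=4: 0+2288+3·13·11=2717; k=5: 624+0+3·16·11=1152 → min 1152.
Length 4: T₁..T₄: k=1: 0+1425+19·19·13=6118; k=2: 4332+468+19·12·13=7764; k=3: 1767+0+19·3·13=2508 → min 2508 | T₂..T₅: k=2: 0+1200+19·12·16=4848; k=3: 684+624+19·3·16=2220; k=4: 1425+0+19·13·16=5377 → min 2220 | T₃..T₆: k=3: 0+1152+12·3·11=1548; k=4: 468+2288+12·13·11=4472; k=5: 1200+0+12·16·11=3312 → min 1548.
Length 5: T₁..T₅: k=1: 0+2220+19·19·16=7996; k=2: 4332+1200+19·12·16=9180; k=3: 1767+624+19·3·16=3303; k=4: 2508+0+19·13·16=6460 → min 3303 | T₂..T₆: k=2: 0+1548+19·12·11=4056; k=3: 684+1152+19·3·11=2463; k=4: 1425+2288+19·13·11=6430; k=5: 2220+0+19·16·11=5564 → min 2463.
Length 6: T₁..T₆: k=1: 0+2463+19·19·11=6434; k=2: 4332+1548+19·12·11=8388; k=3: 1767+1152+19·3·11=3546; k=4: 2508+2288+19·13·11=7513; k=5: 3303+0+19·16·11=6647 → min 3546.
Optimal order: ((T₁(T₂T₃))((T₄T₅)T₆)) with cost 3546.

3546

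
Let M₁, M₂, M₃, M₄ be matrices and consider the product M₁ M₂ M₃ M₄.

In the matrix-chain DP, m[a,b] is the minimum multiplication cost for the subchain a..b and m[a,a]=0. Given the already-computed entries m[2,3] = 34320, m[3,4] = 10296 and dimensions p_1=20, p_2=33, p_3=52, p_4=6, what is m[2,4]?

14256

m[2,4] = min over k∈[2,3] of m[2,k]+m[k+1,4]+p_{1}·p_k·p_{4}.
k=2: 0 + 10296 + 20·33·6 = 14256; k=3: 34320 + 0 + 20·52·6 = 40560.
Minimum: 14256 at k=2.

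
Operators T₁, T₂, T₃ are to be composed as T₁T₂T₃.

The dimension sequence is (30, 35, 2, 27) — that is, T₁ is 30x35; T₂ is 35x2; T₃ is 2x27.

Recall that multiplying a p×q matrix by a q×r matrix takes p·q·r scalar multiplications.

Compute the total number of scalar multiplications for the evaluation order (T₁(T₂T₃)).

30240

(T₂T₃): 35×2 by 2×27 → 35×27, cost 35·2·27 = 1890
(T₁(T₂T₃)): 30×35 by 35×27 → 30×27, cost 30·35·27 = 28350; cumulative 30240
Total: 30240 scalar multiplications.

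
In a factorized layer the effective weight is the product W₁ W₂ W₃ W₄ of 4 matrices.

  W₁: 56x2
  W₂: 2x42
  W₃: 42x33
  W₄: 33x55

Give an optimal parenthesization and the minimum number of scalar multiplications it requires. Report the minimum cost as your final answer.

12562

Adjacent pairs: W₁W₂ = 56·2·42 = 4704; W₂W₃ = 2·42·33 = 2772; W₃W₄ = 42·33·55 = 76230.
Length 3: W₁..W₃: k=1: 0+2772+56·2·33=6468; k=2: 4704+0+56·42·33=82320 → min 6468 | W₂..W₄: k=2: 0+76230+2·42·55=80850; k=3: 2772+0+2·33·55=6402 → min 6402.
Length 4: W₁..W₄: k=1: 0+6402+56·2·55=12562; k=2: 4704+76230+56·42·55=210294; k=3: 6468+0+56·33·55=108108 → min 12562.
Optimal parenthesization: (W₁ ((W₂ W₃) W₄)) with cost 12562.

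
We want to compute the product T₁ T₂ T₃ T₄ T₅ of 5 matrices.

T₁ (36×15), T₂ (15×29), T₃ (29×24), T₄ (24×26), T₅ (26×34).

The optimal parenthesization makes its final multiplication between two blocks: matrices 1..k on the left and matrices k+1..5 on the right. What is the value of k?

Adjacent pairs: T₁T₂ = 36·15·29 = 15660; T₂T₃ = 15·29·24 = 10440; T₃T₄ = 29·24·26 = 18096; T₄T₅ = 24·26·34 = 21216.
Length 3: T₁..T₃: k=1: 0+10440+36·15·24=23400; k=2: 15660+0+36·29·24=40716 → min 23400 | T₂..T₄: k=2: 0+18096+15·29·26=29406; k=3: 10440+0+15·24·26=19800 → min 19800 | T₃..T₅: k=3: 0+21216+29·24·34=44880; k=4: 18096+0+29·26·34=43732 → min 43732.
Length 4: T₁..T₄: k=1: 0+19800+36·15·26=33840; k=2: 15660+18096+36·29·26=60900; k=3: 23400+0+36·24·26=45864 → min 33840 | T₂..T₅: k=2: 0+43732+15·29·34=58522; k=3: 10440+21216+15·24·34=43896; k=4: 19800+0+15·26·34=33060 → min 33060.
Top-level splits: k=1: (T₁..T₁)·(T₂..T₅) → 0+33060+36·15·34 = 51420; k=2: (T₁..T₂)·(T₃..T₅) → 15660+43732+36·29·34 = 94888; k=3: (T₁..T₃)·(T₄..T₅) → 23400+21216+36·24·34 = 73992; k=4: (T₁..T₄)·(T₅..T₅) → 33840+0+36·26·34 = 65664.
Best split is after T₁, i.e. k = 1.

1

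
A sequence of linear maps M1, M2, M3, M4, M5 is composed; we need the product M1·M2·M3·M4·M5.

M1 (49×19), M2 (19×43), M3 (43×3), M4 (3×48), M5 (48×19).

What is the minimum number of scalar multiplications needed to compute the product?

10773

Adjacent pairs: M1M2 = 49·19·43 = 40033; M2M3 = 19·43·3 = 2451; M3M4 = 43·3·48 = 6192; M4M5 = 3·48·19 = 2736.
Length 3: M1..M3: k=1: 0+2451+49·19·3=5244; k=2: 40033+0+49·43·3=46354 → min 5244 | M2..M4: k=2: 0+6192+19·43·48=45408; k=3: 2451+0+19·3·48=5187 → min 5187 | M3..M5: k=3: 0+2736+43·3·19=5187; k=4: 6192+0+43·48·19=45408 → min 5187.
Length 4: M1..M4: k=1: 0+5187+49·19·48=49875; k=2: 40033+6192+49·43·48=147361; k=3: 5244+0+49·3·48=12300 → min 12300 | M2..M5: k=2: 0+5187+19·43·19=20710; k=3: 2451+2736+19·3·19=6270; k=4: 5187+0+19·48·19=22515 → min 6270.
Length 5: M1..M5: k=1: 0+6270+49·19·19=23959; k=2: 40033+5187+49·43·19=85253; k=3: 5244+2736+49·3·19=10773; k=4: 12300+0+49·48·19=56988 → min 10773.
Optimal order: ((M1·(M2·M3))·(M4·M5)) with cost 10773.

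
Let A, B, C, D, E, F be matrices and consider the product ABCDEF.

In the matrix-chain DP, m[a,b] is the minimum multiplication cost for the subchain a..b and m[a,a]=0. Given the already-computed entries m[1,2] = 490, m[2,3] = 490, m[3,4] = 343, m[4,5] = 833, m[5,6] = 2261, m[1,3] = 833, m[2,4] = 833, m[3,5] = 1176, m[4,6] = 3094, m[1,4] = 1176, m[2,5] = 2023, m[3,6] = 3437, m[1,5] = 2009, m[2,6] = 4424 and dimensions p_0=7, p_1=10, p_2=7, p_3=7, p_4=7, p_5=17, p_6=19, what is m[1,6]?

4270

m[1,6] = min over k∈[1,5] of m[1,k]+m[k+1,6]+p_{0}·p_k·p_{6}.
k=1: 0 + 4424 + 7·10·19 = 5754; k=2: 490 + 3437 + 7·7·19 = 4858; k=3: 833 + 3094 + 7·7·19 = 4858; k=4: 1176 + 2261 + 7·7·19 = 4368; k=5: 2009 + 0 + 7·17·19 = 4270.
Minimum: 4270 at k=5.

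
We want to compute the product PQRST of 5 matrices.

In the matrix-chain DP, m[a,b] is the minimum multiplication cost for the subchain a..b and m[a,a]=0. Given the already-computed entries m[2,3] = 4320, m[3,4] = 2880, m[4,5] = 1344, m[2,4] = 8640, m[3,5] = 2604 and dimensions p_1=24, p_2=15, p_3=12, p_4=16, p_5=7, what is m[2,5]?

m[2,5] = min over k∈[2,4] of m[2,k]+m[k+1,5]+p_{1}·p_k·p_{5}.
k=2: 0 + 2604 + 24·15·7 = 5124; k=3: 4320 + 1344 + 24·12·7 = 7680; k=4: 8640 + 0 + 24·16·7 = 11328.
Minimum: 5124 at k=2.

5124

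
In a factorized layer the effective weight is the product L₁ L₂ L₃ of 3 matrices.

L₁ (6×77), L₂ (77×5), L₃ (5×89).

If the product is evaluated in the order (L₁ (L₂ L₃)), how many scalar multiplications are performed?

75383

(L₂ L₃): 77×5 by 5×89 → 77×89, cost 77·5·89 = 34265
(L₁ (L₂ L₃)): 6×77 by 77×89 → 6×89, cost 6·77·89 = 41118; cumulative 75383
Total: 75383 scalar multiplications.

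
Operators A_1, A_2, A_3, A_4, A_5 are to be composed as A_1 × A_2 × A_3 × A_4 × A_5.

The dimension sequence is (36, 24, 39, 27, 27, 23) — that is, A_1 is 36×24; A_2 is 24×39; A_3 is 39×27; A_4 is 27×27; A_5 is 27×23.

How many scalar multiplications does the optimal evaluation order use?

76815

Adjacent pairs: A_1A_2 = 36·24·39 = 33696; A_2A_3 = 24·39·27 = 25272; A_3A_4 = 39·27·27 = 28431; A_4A_5 = 27·27·23 = 16767.
Length 3: A_1..A_3: k=1: 0+25272+36·24·27=48600; k=2: 33696+0+36·39·27=71604 → min 48600 | A_2..A_4: k=2: 0+28431+24·39·27=53703; k=3: 25272+0+24·27·27=42768 → min 42768 | A_3..A_5: k=3: 0+16767+39·27·23=40986; k=4: 28431+0+39·27·23=52650 → min 40986.
Length 4: A_1..A_4: k=1: 0+42768+36·24·27=66096; k=2: 33696+28431+36·39·27=100035; k=3: 48600+0+36·27·27=74844 → min 66096 | A_2..A_5: k=2: 0+40986+24·39·23=62514; k=3: 25272+16767+24·27·23=56943; k=4: 42768+0+24·27·23=57672 → min 56943.
Length 5: A_1..A_5: k=1: 0+56943+36·24·23=76815; k=2: 33696+40986+36·39·23=106974; k=3: 48600+16767+36·27·23=87723; k=4: 66096+0+36·27·23=88452 → min 76815.
Optimal order: (A_1 × ((A_2 × A_3) × (A_4 × A_5))) with cost 76815.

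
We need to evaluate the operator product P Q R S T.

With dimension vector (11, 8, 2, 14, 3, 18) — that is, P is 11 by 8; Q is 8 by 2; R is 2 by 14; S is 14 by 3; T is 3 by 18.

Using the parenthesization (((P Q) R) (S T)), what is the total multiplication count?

(P Q): 11×8 by 8×2 → 11×2, cost 11·8·2 = 176
((P Q) R): 11×2 by 2×14 → 11×14, cost 11·2·14 = 308; cumulative 484
(S T): 14×3 by 3×18 → 14×18, cost 14·3·18 = 756
(((P Q) R) (S T)): 11×14 by 14×18 → 11×18, cost 11·14·18 = 2772; cumulative 4012
Total: 4012 scalar multiplications.

4012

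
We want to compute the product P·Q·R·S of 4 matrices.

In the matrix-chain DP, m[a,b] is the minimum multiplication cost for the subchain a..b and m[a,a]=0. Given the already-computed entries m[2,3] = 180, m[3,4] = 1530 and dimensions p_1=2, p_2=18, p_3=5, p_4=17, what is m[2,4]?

350

m[2,4] = min over k∈[2,3] of m[2,k]+m[k+1,4]+p_{1}·p_k·p_{4}.
k=2: 0 + 1530 + 2·18·17 = 2142; k=3: 180 + 0 + 2·5·17 = 350.
Minimum: 350 at k=3.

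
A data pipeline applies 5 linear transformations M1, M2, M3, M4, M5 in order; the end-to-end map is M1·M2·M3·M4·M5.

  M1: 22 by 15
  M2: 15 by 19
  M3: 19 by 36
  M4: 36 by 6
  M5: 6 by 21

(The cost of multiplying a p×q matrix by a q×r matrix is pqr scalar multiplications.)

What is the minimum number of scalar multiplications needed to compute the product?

Adjacent pairs: M1M2 = 22·15·19 = 6270; M2M3 = 15·19·36 = 10260; M3M4 = 19·36·6 = 4104; M4M5 = 36·6·21 = 4536.
Length 3: M1..M3: k=1: 0+10260+22·15·36=22140; k=2: 6270+0+22·19·36=21318 → min 21318 | M2..M4: k=2: 0+4104+15·19·6=5814; k=3: 10260+0+15·36·6=13500 → min 5814 | M3..M5: k=3: 0+4536+19·36·21=18900; k=4: 4104+0+19·6·21=6498 → min 6498.
Length 4: M1..M4: k=1: 0+5814+22·15·6=7794; k=2: 6270+4104+22·19·6=12882; k=3: 21318+0+22·36·6=26070 → min 7794 | M2..M5: k=2: 0+6498+15·19·21=12483; k=3: 10260+4536+15·36·21=26136; k=4: 5814+0+15·6·21=7704 → min 7704.
Length 5: M1..M5: k=1: 0+7704+22·15·21=14634; k=2: 6270+6498+22·19·21=21546; k=3: 21318+4536+22·36·21=42486; k=4: 7794+0+22·6·21=10566 → min 10566.
Optimal order: ((M1·(M2·(M3·M4)))·M5) with cost 10566.

10566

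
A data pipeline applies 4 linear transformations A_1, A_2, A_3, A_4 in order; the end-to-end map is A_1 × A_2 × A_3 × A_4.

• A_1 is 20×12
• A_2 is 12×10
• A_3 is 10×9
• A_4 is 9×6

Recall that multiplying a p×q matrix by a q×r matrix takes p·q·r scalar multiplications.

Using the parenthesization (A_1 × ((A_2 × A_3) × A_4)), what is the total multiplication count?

(A_2 × A_3): 12×10 by 10×9 → 12×9, cost 12·10·9 = 1080
((A_2 × A_3) × A_4): 12×9 by 9×6 → 12×6, cost 12·9·6 = 648; cumulative 1728
(A_1 × ((A_2 × A_3) × A_4)): 20×12 by 12×6 → 20×6, cost 20·12·6 = 1440; cumulative 3168
Total: 3168 scalar multiplications.

3168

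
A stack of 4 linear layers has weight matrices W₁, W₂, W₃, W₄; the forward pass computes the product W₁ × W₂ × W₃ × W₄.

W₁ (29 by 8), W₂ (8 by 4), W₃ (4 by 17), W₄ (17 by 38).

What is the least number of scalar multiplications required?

Adjacent pairs: W₁W₂ = 29·8·4 = 928; W₂W₃ = 8·4·17 = 544; W₃W₄ = 4·17·38 = 2584.
Length 3: W₁..W₃: k=1: 0+544+29·8·17=4488; k=2: 928+0+29·4·17=2900 → min 2900 | W₂..W₄: k=2: 0+2584+8·4·38=3800; k=3: 544+0+8·17·38=5712 → min 3800.
Length 4: W₁..W₄: k=1: 0+3800+29·8·38=12616; k=2: 928+2584+29·4·38=7920; k=3: 2900+0+29·17·38=21634 → min 7920.
Optimal order: ((W₁ × W₂) × (W₃ × W₄)) with cost 7920.

7920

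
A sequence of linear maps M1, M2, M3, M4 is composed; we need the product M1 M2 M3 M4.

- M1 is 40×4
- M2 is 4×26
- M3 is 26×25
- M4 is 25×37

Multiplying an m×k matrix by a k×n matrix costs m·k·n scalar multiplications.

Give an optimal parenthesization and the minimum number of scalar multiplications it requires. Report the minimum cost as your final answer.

12220

Adjacent pairs: M1M2 = 40·4·26 = 4160; M2M3 = 4·26·25 = 2600; M3M4 = 26·25·37 = 24050.
Length 3: M1..M3: k=1: 0+2600+40·4·25=6600; k=2: 4160+0+40·26·25=30160 → min 6600 | M2..M4: k=2: 0+24050+4·26·37=27898; k=3: 2600+0+4·25·37=6300 → min 6300.
Length 4: M1..M4: k=1: 0+6300+40·4·37=12220; k=2: 4160+24050+40·26·37=66690; k=3: 6600+0+40·25·37=43600 → min 12220.
Optimal parenthesization: (M1 ((M2 M3) M4)) with cost 12220.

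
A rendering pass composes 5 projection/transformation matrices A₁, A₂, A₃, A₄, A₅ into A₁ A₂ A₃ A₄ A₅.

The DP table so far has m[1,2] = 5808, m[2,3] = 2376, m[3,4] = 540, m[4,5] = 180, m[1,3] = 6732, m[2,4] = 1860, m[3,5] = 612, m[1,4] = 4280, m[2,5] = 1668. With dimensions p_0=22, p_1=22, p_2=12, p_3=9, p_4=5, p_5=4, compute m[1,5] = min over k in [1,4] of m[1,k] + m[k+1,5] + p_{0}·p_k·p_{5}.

m[1,5] = min over k∈[1,4] of m[1,k]+m[k+1,5]+p_{0}·p_k·p_{5}.
k=1: 0 + 1668 + 22·22·4 = 3604; k=2: 5808 + 612 + 22·12·4 = 7476; k=3: 6732 + 180 + 22·9·4 = 7704; k=4: 4280 + 0 + 22·5·4 = 4720.
Minimum: 3604 at k=1.

3604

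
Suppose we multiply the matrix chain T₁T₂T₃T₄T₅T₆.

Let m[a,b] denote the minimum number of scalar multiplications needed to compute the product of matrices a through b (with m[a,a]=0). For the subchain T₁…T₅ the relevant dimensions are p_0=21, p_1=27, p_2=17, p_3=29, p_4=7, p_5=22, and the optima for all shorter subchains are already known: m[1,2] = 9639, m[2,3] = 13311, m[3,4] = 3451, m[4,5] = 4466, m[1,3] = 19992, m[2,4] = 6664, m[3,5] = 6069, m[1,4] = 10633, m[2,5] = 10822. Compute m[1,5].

13867

m[1,5] = min over k∈[1,4] of m[1,k]+m[k+1,5]+p_{0}·p_k·p_{5}.
k=1: 0 + 10822 + 21·27·22 = 23296; k=2: 9639 + 6069 + 21·17·22 = 23562; k=3: 19992 + 4466 + 21·29·22 = 37856; k=4: 10633 + 0 + 21·7·22 = 13867.
Minimum: 13867 at k=4.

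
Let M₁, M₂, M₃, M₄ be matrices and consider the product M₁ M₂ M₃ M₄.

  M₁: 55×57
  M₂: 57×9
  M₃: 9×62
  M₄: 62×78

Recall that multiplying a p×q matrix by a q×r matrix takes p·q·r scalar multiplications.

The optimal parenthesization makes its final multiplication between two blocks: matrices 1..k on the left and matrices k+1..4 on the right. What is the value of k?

2

Adjacent pairs: M₁M₂ = 55·57·9 = 28215; M₂M₃ = 57·9·62 = 31806; M₃M₄ = 9·62·78 = 43524.
Length 3: M₁..M₃: k=1: 0+31806+55·57·62=226176; k=2: 28215+0+55·9·62=58905 → min 58905 | M₂..M₄: k=2: 0+43524+57·9·78=83538; k=3: 31806+0+57·62·78=307458 → min 83538.
Top-level splits: k=1: (M₁..M₁)·(M₂..M₄) → 0+83538+55·57·78 = 328068; k=2: (M₁..M₂)·(M₃..M₄) → 28215+43524+55·9·78 = 110349; k=3: (M₁..M₃)·(M₄..M₄) → 58905+0+55·62·78 = 324885.
Best split is after M₂, i.e. k = 2.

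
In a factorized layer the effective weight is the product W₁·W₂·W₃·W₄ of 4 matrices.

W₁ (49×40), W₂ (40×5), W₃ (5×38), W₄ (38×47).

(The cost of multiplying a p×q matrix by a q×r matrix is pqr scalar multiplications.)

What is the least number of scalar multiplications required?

30245

Adjacent pairs: W₁W₂ = 49·40·5 = 9800; W₂W₃ = 40·5·38 = 7600; W₃W₄ = 5·38·47 = 8930.
Length 3: W₁..W₃: k=1: 0+7600+49·40·38=82080; k=2: 9800+0+49·5·38=19110 → min 19110 | W₂..W₄: k=2: 0+8930+40·5·47=18330; k=3: 7600+0+40·38·47=79040 → min 18330.
Length 4: W₁..W₄: k=1: 0+18330+49·40·47=110450; k=2: 9800+8930+49·5·47=30245; k=3: 19110+0+49·38·47=106624 → min 30245.
Optimal order: ((W₁·W₂)·(W₃·W₄)) with cost 30245.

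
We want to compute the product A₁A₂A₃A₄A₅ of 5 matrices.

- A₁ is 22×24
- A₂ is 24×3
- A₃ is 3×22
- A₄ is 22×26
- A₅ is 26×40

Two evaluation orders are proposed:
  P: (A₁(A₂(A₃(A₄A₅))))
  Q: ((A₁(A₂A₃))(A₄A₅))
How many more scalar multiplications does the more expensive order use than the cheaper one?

Order P = (A₁(A₂(A₃(A₄A₅)))): (A₄A₅): 22×26 by 26×40 → 22×40, cost 22·26·40 = 22880; (A₃(A₄A₅)): 3×22 by 22×40 → 3×40, cost 3·22·40 = 2640; cumulative 25520; (A₂(A₃(A₄A₅))): 24×3 by 3×40 → 24×40, cost 24·3·40 = 2880; cumulative 28400; (A₁(A₂(A₃(A₄A₅)))): 22×24 by 24×40 → 22×40, cost 22·24·40 = 21120; cumulative 49520. Total 49520.
Order Q = ((A₁(A₂A₃))(A₄A₅)): (A₂A₃): 24×3 by 3×22 → 24×22, cost 24·3·22 = 1584; (A₁(A₂A₃)): 22×24 by 24×22 → 22×22, cost 22·24·22 = 11616; cumulative 13200; (A₄A₅): 22×26 by 26×40 → 22×40, cost 22·26·40 = 22880; ((A₁(A₂A₃))(A₄A₅)): 22×22 by 22×40 → 22×40, cost 22·22·40 = 19360; cumulative 55440. Total 55440.
Difference: |49520 − 55440| = 5920.

5920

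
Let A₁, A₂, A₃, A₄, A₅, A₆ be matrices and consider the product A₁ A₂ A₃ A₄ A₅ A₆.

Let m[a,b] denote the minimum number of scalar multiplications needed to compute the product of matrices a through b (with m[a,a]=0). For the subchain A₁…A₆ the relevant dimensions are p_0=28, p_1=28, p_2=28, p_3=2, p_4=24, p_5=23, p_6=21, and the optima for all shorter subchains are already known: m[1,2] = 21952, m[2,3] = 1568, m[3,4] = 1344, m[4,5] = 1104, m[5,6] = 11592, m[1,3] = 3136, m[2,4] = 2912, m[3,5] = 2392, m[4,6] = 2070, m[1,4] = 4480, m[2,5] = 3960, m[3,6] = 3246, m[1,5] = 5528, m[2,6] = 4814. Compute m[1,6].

m[1,6] = min over k∈[1,5] of m[1,k]+m[k+1,6]+p_{0}·p_k·p_{6}.
k=1: 0 + 4814 + 28·28·21 = 21278; k=2: 21952 + 3246 + 28·28·21 = 41662; k=3: 3136 + 2070 + 28·2·21 = 6382; k=4: 4480 + 11592 + 28·24·21 = 30184; k=5: 5528 + 0 + 28·23·21 = 19052.
Minimum: 6382 at k=3.

6382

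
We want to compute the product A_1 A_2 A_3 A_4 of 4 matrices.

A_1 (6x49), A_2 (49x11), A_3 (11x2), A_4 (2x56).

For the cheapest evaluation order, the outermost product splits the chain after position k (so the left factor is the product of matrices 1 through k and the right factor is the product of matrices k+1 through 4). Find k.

Adjacent pairs: A_1A_2 = 6·49·11 = 3234; A_2A_3 = 49·11·2 = 1078; A_3A_4 = 11·2·56 = 1232.
Length 3: A_1..A_3: k=1: 0+1078+6·49·2=1666; k=2: 3234+0+6·11·2=3366 → min 1666 | A_2..A_4: k=2: 0+1232+49·11·56=31416; k=3: 1078+0+49·2·56=6566 → min 6566.
Top-level splits: k=1: (A_1..A_1)·(A_2..A_4) → 0+6566+6·49·56 = 23030; k=2: (A_1..A_2)·(A_3..A_4) → 3234+1232+6·11·56 = 8162; k=3: (A_1..A_3)·(A_4..A_4) → 1666+0+6·2·56 = 2338.
Best split is after A_3, i.e. k = 3.

3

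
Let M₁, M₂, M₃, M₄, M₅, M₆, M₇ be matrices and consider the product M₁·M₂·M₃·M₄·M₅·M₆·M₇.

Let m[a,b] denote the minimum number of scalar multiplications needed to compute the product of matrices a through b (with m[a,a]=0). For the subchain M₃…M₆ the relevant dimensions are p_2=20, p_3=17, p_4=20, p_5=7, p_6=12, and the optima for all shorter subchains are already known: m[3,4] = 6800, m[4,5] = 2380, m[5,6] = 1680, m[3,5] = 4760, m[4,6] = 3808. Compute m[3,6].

6440

m[3,6] = min over k∈[3,5] of m[3,k]+m[k+1,6]+p_{2}·p_k·p_{6}.
k=3: 0 + 3808 + 20·17·12 = 7888; k=4: 6800 + 1680 + 20·20·12 = 13280; k=5: 4760 + 0 + 20·7·12 = 6440.
Minimum: 6440 at k=5.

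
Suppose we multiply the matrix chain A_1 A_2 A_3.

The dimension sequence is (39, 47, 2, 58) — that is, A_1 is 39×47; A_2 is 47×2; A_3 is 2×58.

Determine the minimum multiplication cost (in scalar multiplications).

Order (A_1 (A_2 A_3)): (A_2 A_3): 47×2 by 2×58 → 47×58, cost 47·2·58 = 5452; (A_1 (A_2 A_3)): 39×47 by 47×58 → 39×58, cost 39·47·58 = 106314; cumulative 111766. Total 111766.
Order ((A_1 A_2) A_3): (A_1 A_2): 39×47 by 47×2 → 39×2, cost 39·47·2 = 3666; ((A_1 A_2) A_3): 39×2 by 2×58 → 39×58, cost 39·2·58 = 4524; cumulative 8190. Total 8190.
Minimum: 8190.

8190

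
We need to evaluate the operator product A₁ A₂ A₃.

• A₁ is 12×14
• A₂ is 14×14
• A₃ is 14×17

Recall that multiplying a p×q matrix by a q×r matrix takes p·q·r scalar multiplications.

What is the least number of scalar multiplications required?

5208

Order (A₁ (A₂ A₃)): (A₂ A₃): 14×14 by 14×17 → 14×17, cost 14·14·17 = 3332; (A₁ (A₂ A₃)): 12×14 by 14×17 → 12×17, cost 12·14·17 = 2856; cumulative 6188. Total 6188.
Order ((A₁ A₂) A₃): (A₁ A₂): 12×14 by 14×14 → 12×14, cost 12·14·14 = 2352; ((A₁ A₂) A₃): 12×14 by 14×17 → 12×17, cost 12·14·17 = 2856; cumulative 5208. Total 5208.
Minimum: 5208.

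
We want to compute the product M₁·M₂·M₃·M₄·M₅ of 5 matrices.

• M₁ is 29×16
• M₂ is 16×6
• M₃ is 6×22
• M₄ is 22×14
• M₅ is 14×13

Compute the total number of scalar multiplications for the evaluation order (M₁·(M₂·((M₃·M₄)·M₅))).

10220

(M₃·M₄): 6×22 by 22×14 → 6×14, cost 6·22·14 = 1848
((M₃·M₄)·M₅): 6×14 by 14×13 → 6×13, cost 6·14·13 = 1092; cumulative 2940
(M₂·((M₃·M₄)·M₅)): 16×6 by 6×13 → 16×13, cost 16·6·13 = 1248; cumulative 4188
(M₁·(M₂·((M₃·M₄)·M₅))): 29×16 by 16×13 → 29×13, cost 29·16·13 = 6032; cumulative 10220
Total: 10220 scalar multiplications.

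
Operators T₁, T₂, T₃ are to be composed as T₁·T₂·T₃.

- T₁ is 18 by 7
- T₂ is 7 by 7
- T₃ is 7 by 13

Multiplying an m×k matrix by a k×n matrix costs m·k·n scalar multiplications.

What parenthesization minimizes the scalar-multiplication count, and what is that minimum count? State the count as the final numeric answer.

2275

(T₁·(T₂·T₃)): cost 2275.
((T₁·T₂)·T₃): cost 2520.
Optimal: (T₁·(T₂·T₃)) with cost 2275.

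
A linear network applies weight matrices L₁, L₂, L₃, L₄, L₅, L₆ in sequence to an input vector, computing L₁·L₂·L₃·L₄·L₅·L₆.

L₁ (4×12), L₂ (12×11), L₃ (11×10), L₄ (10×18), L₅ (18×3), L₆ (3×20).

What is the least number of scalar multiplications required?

1650

Adjacent pairs: L₁L₂ = 4·12·11 = 528; L₂L₃ = 12·11·10 = 1320; L₃L₄ = 11·10·18 = 1980; L₄L₅ = 10·18·3 = 540; L₅L₆ = 18·3·20 = 1080.
Length 3: L₁..L₃: k=1: 0+1320+4·12·10=1800; k=2: 528+0+4·11·10=968 → min 968 | L₂..L₄: k=2: 0+1980+12·11·18=4356; k=3: 1320+0+12·10·18=3480 → min 3480 | L₃..L₅: k=3: 0+540+11·10·3=870; k=4: 1980+0+11·18·3=2574 → min 870 | L₄..L₆: k=4: 0+1080+10·18·20=4680; k=5: 540+0+10·3·20=1140 → min 1140.
Length 4: L₁..L₄: k=1: 0+3480+4·12·18=4344; k=2: 528+1980+4·11·18=3300; k=3: 968+0+4·10·18=1688 → min 1688 | L₂..L₅: k=2: 0+870+12·11·3=1266; k=3: 1320+540+12·10·3=2220; k=4: 3480+0+12·18·3=4128 → min 1266 | L₃..L₆: k=3: 0+1140+11·10·20=3340; k=4: 1980+1080+11·18·20=7020; k=5: 870+0+11·3·20=1530 → min 1530.
Length 5: L₁..L₅: k=1: 0+1266+4·12·3=1410; k=2: 528+870+4·11·3=1530; k=3: 968+540+4·10·3=1628; k=4: 1688+0+4·18·3=1904 → min 1410 | L₂..L₆: k=2: 0+1530+12·11·20=4170; k=3: 1320+1140+12·10·20=4860; k=4: 3480+1080+12·18·20=8880; k=5: 1266+0+12·3·20=1986 → min 1986.
Length 6: L₁..L₆: k=1: 0+1986+4·12·20=2946; k=2: 528+1530+4·11·20=2938; k=3: 968+1140+4·10·20=2908; k=4: 1688+1080+4·18·20=4208; k=5: 1410+0+4·3·20=1650 → min 1650.
Optimal order: ((L₁·(L₂·(L₃·(L₄·L₅))))·L₆) with cost 1650.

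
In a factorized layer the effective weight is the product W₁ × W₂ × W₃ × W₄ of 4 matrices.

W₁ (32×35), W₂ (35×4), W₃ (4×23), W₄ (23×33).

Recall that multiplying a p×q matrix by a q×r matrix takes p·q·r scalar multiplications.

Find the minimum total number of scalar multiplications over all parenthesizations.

11740

Adjacent pairs: W₁W₂ = 32·35·4 = 4480; W₂W₃ = 35·4·23 = 3220; W₃W₄ = 4·23·33 = 3036.
Length 3: W₁..W₃: k=1: 0+3220+32·35·23=28980; k=2: 4480+0+32·4·23=7424 → min 7424 | W₂..W₄: k=2: 0+3036+35·4·33=7656; k=3: 3220+0+35·23·33=29785 → min 7656.
Length 4: W₁..W₄: k=1: 0+7656+32·35·33=44616; k=2: 4480+3036+32·4·33=11740; k=3: 7424+0+32·23·33=31712 → min 11740.
Optimal order: ((W₁ × W₂) × (W₃ × W₄)) with cost 11740.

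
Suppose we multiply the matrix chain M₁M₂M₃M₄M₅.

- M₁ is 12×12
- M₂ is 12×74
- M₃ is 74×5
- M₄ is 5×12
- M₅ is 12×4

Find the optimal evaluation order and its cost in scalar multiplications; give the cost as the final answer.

5496

Adjacent pairs: M₁M₂ = 12·12·74 = 10656; M₂M₃ = 12·74·5 = 4440; M₃M₄ = 74·5·12 = 4440; M₄M₅ = 5·12·4 = 240.
Length 3: M₁..M₃: k=1: 0+4440+12·12·5=5160; k=2: 10656+0+12·74·5=15096 → min 5160 | M₂..M₄: k=2: 0+4440+12·74·12=15096; k=3: 4440+0+12·5·12=5160 → min 5160 | M₃..M₅: k=3: 0+240+74·5·4=1720; k=4: 4440+0+74·12·4=7992 → min 1720.
Length 4: M₁..M₄: k=1: 0+5160+12·12·12=6888; k=2: 10656+4440+12·74·12=25752; k=3: 5160+0+12·5·12=5880 → min 5880 | M₂..M₅: k=2: 0+1720+12·74·4=5272; k=3: 4440+240+12·5·4=4920; k=4: 5160+0+12·12·4=5736 → min 4920.
Length 5: M₁..M₅: k=1: 0+4920+12·12·4=5496; k=2: 10656+1720+12·74·4=15928; k=3: 5160+240+12·5·4=5640; k=4: 5880+0+12·12·4=6456 → min 5496.
Optimal parenthesization: (M₁((M₂M₃)(M₄M₅))) with cost 5496.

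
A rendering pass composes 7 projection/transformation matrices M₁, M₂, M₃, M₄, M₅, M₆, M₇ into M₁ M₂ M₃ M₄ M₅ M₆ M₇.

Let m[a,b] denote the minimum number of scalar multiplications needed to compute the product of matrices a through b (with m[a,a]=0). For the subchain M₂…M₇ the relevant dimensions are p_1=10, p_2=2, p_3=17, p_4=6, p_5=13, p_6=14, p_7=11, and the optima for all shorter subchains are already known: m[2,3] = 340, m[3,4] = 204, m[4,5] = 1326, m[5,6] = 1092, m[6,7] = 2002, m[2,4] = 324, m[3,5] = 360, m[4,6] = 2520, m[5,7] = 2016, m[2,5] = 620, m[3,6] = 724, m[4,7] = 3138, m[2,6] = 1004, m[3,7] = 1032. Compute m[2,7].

1252

m[2,7] = min over k∈[2,6] of m[2,k]+m[k+1,7]+p_{1}·p_k·p_{7}.
k=2: 0 + 1032 + 10·2·11 = 1252; k=3: 340 + 3138 + 10·17·11 = 5348; k=4: 324 + 2016 + 10·6·11 = 3000; k=5: 620 + 2002 + 10·13·11 = 4052; k=6: 1004 + 0 + 10·14·11 = 2544.
Minimum: 1252 at k=2.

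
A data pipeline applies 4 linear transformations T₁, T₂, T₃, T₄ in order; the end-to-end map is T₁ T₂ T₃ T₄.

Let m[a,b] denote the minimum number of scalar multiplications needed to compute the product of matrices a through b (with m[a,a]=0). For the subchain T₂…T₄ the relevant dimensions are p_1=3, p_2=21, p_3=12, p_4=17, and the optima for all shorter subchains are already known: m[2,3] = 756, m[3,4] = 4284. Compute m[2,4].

m[2,4] = min over k∈[2,3] of m[2,k]+m[k+1,4]+p_{1}·p_k·p_{4}.
k=2: 0 + 4284 + 3·21·17 = 5355; k=3: 756 + 0 + 3·12·17 = 1368.
Minimum: 1368 at k=3.

1368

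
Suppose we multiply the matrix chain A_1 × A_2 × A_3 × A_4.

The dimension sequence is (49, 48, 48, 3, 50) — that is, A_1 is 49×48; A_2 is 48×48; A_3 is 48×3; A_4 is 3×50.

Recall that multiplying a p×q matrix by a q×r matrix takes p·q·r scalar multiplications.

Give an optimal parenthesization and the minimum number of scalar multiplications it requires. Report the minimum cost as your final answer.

Adjacent pairs: A_1A_2 = 49·48·48 = 112896; A_2A_3 = 48·48·3 = 6912; A_3A_4 = 48·3·50 = 7200.
Length 3: A_1..A_3: k=1: 0+6912+49·48·3=13968; k=2: 112896+0+49·48·3=119952 → min 13968 | A_2..A_4: k=2: 0+7200+48·48·50=122400; k=3: 6912+0+48·3·50=14112 → min 14112.
Length 4: A_1..A_4: k=1: 0+14112+49·48·50=131712; k=2: 112896+7200+49·48·50=237696; k=3: 13968+0+49·3·50=21318 → min 21318.
Optimal parenthesization: ((A_1 × (A_2 × A_3)) × A_4) with cost 21318.

21318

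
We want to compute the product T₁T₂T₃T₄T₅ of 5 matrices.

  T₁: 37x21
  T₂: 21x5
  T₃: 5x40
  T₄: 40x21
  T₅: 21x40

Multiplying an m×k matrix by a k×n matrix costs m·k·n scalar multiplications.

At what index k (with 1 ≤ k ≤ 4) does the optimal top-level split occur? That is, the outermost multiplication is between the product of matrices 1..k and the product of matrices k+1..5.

Adjacent pairs: T₁T₂ = 37·21·5 = 3885; T₂T₃ = 21·5·40 = 4200; T₃T₄ = 5·40·21 = 4200; T₄T₅ = 40·21·40 = 33600.
Length 3: T₁..T₃: k=1: 0+4200+37·21·40=35280; k=2: 3885+0+37·5·40=11285 → min 11285 | T₂..T₄: k=2: 0+4200+21·5·21=6405; k=3: 4200+0+21·40·21=21840 → min 6405 | T₃..T₅: k=3: 0+33600+5·40·40=41600; k=4: 4200+0+5·21·40=8400 → min 8400.
Length 4: T₁..T₄: k=1: 0+6405+37·21·21=22722; k=2: 3885+4200+37·5·21=11970; k=3: 11285+0+37·40·21=42365 → min 11970 | T₂..T₅: k=2: 0+8400+21·5·40=12600; k=3: 4200+33600+21·40·40=71400; k=4: 6405+0+21·21·40=24045 → min 12600.
Top-level splits: k=1: (T₁..T₁)·(T₂..T₅) → 0+12600+37·21·40 = 43680; k=2: (T₁..T₂)·(T₃..T₅) → 3885+8400+37·5·40 = 19685; k=3: (T₁..T₃)·(T₄..T₅) → 11285+33600+37·40·40 = 104085; k=4: (T₁..T₄)·(T₅..T₅) → 11970+0+37·21·40 = 43050.
Best split is after T₂, i.e. k = 2.

2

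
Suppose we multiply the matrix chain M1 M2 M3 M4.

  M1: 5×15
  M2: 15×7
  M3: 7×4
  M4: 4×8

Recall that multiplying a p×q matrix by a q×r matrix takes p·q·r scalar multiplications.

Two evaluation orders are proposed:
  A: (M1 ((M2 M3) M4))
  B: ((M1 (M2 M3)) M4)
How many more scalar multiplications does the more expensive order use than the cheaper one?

Order A = (M1 ((M2 M3) M4)): (M2 M3): 15×7 by 7×4 → 15×4, cost 15·7·4 = 420; ((M2 M3) M4): 15×4 by 4×8 → 15×8, cost 15·4·8 = 480; cumulative 900; (M1 ((M2 M3) M4)): 5×15 by 15×8 → 5×8, cost 5·15·8 = 600; cumulative 1500. Total 1500.
Order B = ((M1 (M2 M3)) M4): (M2 M3): 15×7 by 7×4 → 15×4, cost 15·7·4 = 420; (M1 (M2 M3)): 5×15 by 15×4 → 5×4, cost 5·15·4 = 300; cumulative 720; ((M1 (M2 M3)) M4): 5×4 by 4×8 → 5×8, cost 5·4·8 = 160; cumulative 880. Total 880.
Difference: |1500 − 880| = 620.

620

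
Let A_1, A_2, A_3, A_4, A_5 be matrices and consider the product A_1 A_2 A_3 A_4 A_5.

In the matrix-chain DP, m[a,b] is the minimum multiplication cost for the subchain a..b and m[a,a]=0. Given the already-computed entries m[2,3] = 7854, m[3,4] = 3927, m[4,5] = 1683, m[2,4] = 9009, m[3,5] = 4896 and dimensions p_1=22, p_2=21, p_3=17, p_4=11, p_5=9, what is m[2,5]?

m[2,5] = min over k∈[2,4] of m[2,k]+m[k+1,5]+p_{1}·p_k·p_{5}.
k=2: 0 + 4896 + 22·21·9 = 9054; k=3: 7854 + 1683 + 22·17·9 = 12903; k=4: 9009 + 0 + 22·11·9 = 11187.
Minimum: 9054 at k=2.

9054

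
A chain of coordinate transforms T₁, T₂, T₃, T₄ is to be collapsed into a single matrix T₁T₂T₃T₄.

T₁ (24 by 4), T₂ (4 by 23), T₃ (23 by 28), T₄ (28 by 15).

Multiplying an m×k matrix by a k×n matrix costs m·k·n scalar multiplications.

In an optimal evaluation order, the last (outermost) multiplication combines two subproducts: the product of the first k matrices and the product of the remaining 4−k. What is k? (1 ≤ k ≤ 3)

Adjacent pairs: T₁T₂ = 24·4·23 = 2208; T₂T₃ = 4·23·28 = 2576; T₃T₄ = 23·28·15 = 9660.
Length 3: T₁..T₃: k=1: 0+2576+24·4·28=5264; k=2: 2208+0+24·23·28=17664 → min 5264 | T₂..T₄: k=2: 0+9660+4·23·15=11040; k=3: 2576+0+4·28·15=4256 → min 4256.
Top-level splits: k=1: (T₁..T₁)·(T₂..T₄) → 0+4256+24·4·15 = 5696; k=2: (T₁..T₂)·(T₃..T₄) → 2208+9660+24·23·15 = 20148; k=3: (T₁..T₃)·(T₄..T₄) → 5264+0+24·28·15 = 15344.
Best split is after T₁, i.e. k = 1.

1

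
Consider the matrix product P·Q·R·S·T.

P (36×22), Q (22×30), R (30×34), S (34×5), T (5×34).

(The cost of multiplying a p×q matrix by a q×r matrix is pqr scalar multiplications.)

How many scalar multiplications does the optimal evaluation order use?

18480

Adjacent pairs: PQ = 36·22·30 = 23760; QR = 22·30·34 = 22440; RS = 30·34·5 = 5100; ST = 34·5·34 = 5780.
Length 3: P..R: k=1: 0+22440+36·22·34=49368; k=2: 23760+0+36·30·34=60480 → min 49368 | Q..S: k=2: 0+5100+22·30·5=8400; k=3: 22440+0+22·34·5=26180 → min 8400 | R..T: k=3: 0+5780+30·34·34=40460; k=4: 5100+0+30·5·34=10200 → min 10200.
Length 4: P..S: k=1: 0+8400+36·22·5=12360; k=2: 23760+5100+36·30·5=34260; k=3: 49368+0+36·34·5=55488 → min 12360 | Q..T: k=2: 0+10200+22·30·34=32640; k=3: 22440+5780+22·34·34=53652; k=4: 8400+0+22·5·34=12140 → min 12140.
Length 5: P..T: k=1: 0+12140+36·22·34=39068; k=2: 23760+10200+36·30·34=70680; k=3: 49368+5780+36·34·34=96764; k=4: 12360+0+36·5·34=18480 → min 18480.
Optimal order: ((P·(Q·(R·S)))·T) with cost 18480.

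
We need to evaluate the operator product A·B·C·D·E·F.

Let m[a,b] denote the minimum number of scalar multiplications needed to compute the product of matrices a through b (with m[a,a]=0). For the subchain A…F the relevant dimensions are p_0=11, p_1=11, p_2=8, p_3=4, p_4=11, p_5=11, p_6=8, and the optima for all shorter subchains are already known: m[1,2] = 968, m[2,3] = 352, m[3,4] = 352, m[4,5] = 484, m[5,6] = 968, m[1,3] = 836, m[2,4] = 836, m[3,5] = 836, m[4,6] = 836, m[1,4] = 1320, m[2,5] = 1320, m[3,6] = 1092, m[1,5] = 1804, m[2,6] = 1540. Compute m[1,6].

m[1,6] = min over k∈[1,5] of m[1,k]+m[k+1,6]+p_{0}·p_k·p_{6}.
k=1: 0 + 1540 + 11·11·8 = 2508; k=2: 968 + 1092 + 11·8·8 = 2764; k=3: 836 + 836 + 11·4·8 = 2024; k=4: 1320 + 968 + 11·11·8 = 3256; k=5: 1804 + 0 + 11·11·8 = 2772.
Minimum: 2024 at k=3.

2024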